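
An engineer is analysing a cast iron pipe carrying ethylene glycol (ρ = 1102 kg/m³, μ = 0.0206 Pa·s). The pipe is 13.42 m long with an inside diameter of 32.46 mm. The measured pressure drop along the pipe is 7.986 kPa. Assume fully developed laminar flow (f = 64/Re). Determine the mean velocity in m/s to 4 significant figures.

V ≈ 0.9512 m/s

For laminar flow, f = 64/Re with Re = ρVD/μ, so Darcy-Weisbach reduces to ΔP = 32μLV/D². Solving for V: V = ΔP·D²/(32μL) = 7986·(0.03246)²/(32·0.0206·13.42) = 0.9512 m/s.
Check: Re = ρVD/μ = 1102·0.9512·0.03246/0.0206 = 1652 < 2300, so the laminar assumption holds.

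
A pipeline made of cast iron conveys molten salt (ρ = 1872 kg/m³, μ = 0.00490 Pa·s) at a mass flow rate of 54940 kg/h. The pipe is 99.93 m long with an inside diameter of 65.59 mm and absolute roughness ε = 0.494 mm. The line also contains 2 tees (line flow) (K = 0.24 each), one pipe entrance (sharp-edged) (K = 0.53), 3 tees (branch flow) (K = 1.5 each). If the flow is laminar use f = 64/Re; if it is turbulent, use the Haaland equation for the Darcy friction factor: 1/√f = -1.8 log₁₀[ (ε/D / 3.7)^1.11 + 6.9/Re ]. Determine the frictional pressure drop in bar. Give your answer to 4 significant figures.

ΔP ≈ 3.261 bar

ṁ = 54940 kg/h = 54940/3600 = 15.26 kg/s.
A = πD²/4 = π(0.06559)²/4 = 0.003379 m²; mean velocity V = ṁ/(ρA) = 15.26/(1872 · 0.003379) = 2.413 m/s.
Reynolds number Re = ρVD/μ = 1872 · 2.413 · 0.06559 / 0.0049 = 6.046e+04.
Re > 4000 → turbulent. Relative roughness ε/D = 0.000494/0.06559 = 0.00753. Haaland: 1/√f = -1.8 log₁₀[(0.00753/3.7)^1.11 + 6.9/6.046e+04] = -1.8 log₁₀[0.00103 + 0.000114] = 5.295, so f = 0.03567.
Total minor-loss coefficient ΣK = 2·0.24 + 1·0.53 + 3·1.5 = 5.51.
ΔP = [f·L/D + ΣK]·(ρV²/2) = [0.03567·99.93/0.06559 + 5.51]·(1872·2.413²/2) = [54.34 + 5.51]·5449 = 3.261e+05 Pa.
ΔP = 3.261e+05 Pa = 3.261 bar.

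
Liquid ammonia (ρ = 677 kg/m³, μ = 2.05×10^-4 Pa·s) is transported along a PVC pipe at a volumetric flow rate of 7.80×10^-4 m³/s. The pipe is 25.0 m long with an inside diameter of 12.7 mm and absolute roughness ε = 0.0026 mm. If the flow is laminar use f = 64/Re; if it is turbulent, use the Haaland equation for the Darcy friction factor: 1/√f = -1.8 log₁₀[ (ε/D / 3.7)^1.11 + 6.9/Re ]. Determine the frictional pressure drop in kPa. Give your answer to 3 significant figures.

Cross-sectional area A = πD²/4 = π(0.0127)²/4 = 0.0001267 m²; mean velocity V = Q/A = 0.00078/0.0001267 = 6.157 m/s.
Reynolds number Re = ρVD/μ = 677 · 6.157 · 0.0127 / 0.000205 = 2.582e+05.
Re > 4000 → turbulent. Relative roughness ε/D = 2.6e-06/0.0127 = 0.000205. Haaland: 1/√f = -1.8 log₁₀[(0.000205/3.7)^1.11 + 6.9/2.582e+05] = -1.8 log₁₀[1.88e-05 + 2.67e-05] = 7.815, so f = 0.01637.
Darcy-Weisbach: ΔP = f(L/D)(ρV²/2) = 0.01637·(25/0.0127)·(677·6.157²/2) = 0.01637·1969·1.283e+04 = 4.137e+05 Pa.
ΔP = 4.137e+05 Pa = 414 kPa.

ΔP ≈ 414 kPa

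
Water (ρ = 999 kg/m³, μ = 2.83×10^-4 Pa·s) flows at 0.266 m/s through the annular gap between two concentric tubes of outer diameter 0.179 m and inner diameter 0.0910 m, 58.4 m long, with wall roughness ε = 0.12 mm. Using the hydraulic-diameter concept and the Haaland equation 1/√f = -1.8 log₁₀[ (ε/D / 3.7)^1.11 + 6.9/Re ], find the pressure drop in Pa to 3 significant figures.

ΔP ≈ 551 Pa

Hydraulic diameter D_h = 4A/P = D_o - D_i = 0.179 - 0.091 = 0.088 m.
Re = ρVD_h/μ = 999·0.266·0.088/0.000283 = 8.263e+04.
ε/D_h = 0.00012/0.088 = 0.00136; Haaland gives 1/√f = -1.8 log₁₀[0.000154+8.35e-05] = 6.522, so f = 0.02351.
ΔP = f(L/D_h)(ρV²/2) = 0.02351·58.4/0.088·35.34 = 551.4 Pa.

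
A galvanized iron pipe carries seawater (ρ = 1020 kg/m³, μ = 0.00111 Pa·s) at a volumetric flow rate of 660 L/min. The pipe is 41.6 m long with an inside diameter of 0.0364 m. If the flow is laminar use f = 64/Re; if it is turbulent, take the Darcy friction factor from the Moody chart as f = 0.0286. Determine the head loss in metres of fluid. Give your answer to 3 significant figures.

h_f ≈ 186 m

Q = 660 L/min = 660/60000 = 0.011 m³/s.
Cross-sectional area A = πD²/4 = π(0.0364)²/4 = 0.001041 m²; mean velocity V = Q/A = 0.011/0.001041 = 10.57 m/s.
Reynolds number Re = ρVD/μ = 1020 · 10.57 · 0.0364 / 0.00111 = 3.536e+05.
Re > 4000 → turbulent; use the Moody-chart value f = 0.0286.
Darcy-Weisbach: ΔP = f(L/D)(ρV²/2) = 0.0286·(41.6/0.0364)·(1020·10.57²/2) = 0.0286·1143·5.699e+04 = 1.863e+06 Pa.
Head loss h_f = ΔP/(ρg) = 1.863e+06/(1020·9.81) = 186 m.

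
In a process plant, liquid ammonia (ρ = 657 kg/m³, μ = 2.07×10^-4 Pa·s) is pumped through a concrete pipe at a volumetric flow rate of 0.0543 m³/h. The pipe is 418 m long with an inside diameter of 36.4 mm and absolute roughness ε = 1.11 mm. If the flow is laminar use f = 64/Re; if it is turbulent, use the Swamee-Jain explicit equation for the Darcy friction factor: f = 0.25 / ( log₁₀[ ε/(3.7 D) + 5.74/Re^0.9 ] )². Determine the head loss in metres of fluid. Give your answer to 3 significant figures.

Q = 0.0543 m³/h = 0.0543/3600 = 1.508e-05 m³/s.
Cross-sectional area A = πD²/4 = π(0.0364)²/4 = 0.001041 m²; mean velocity V = Q/A = 1.508e-05/0.001041 = 0.01449 m/s.
Reynolds number Re = ρVD/μ = 657 · 0.01449 · 0.0364 / 0.000207 = 1675.
Re < 2300 → laminar flow, so f = 64/Re = 64/1675 = 0.03822 (the turbulent correlation is not needed).
Darcy-Weisbach: ΔP = f(L/D)(ρV²/2) = 0.03822·(418/0.0364)·(657·0.01449²/2) = 0.03822·1.148e+04·0.06902 = 30.29 Pa.
Head loss h_f = ΔP/(ρg) = 30.29/(657·9.81) = 0.00470 m.

h_f ≈ 0.00470 m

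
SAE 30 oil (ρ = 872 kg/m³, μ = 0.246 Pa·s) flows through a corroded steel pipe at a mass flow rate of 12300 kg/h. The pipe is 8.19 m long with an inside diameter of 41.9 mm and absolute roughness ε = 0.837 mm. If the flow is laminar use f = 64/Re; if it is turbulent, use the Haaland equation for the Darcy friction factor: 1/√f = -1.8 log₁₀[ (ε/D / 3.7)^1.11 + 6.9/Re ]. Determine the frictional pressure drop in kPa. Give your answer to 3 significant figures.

ΔP ≈ 104 kPa

ṁ = 12300 kg/h = 12300/3600 = 3.417 kg/s.
A = πD²/4 = π(0.0419)²/4 = 0.001379 m²; mean velocity V = ṁ/(ρA) = 3.417/(872 · 0.001379) = 2.842 m/s.
Reynolds number Re = ρVD/μ = 872 · 2.842 · 0.0419 / 0.246 = 422.
Re < 2300 → laminar flow, so f = 64/Re = 64/422 = 0.1516 (the turbulent correlation is not needed).
Darcy-Weisbach: ΔP = f(L/D)(ρV²/2) = 0.1516·(8.19/0.0419)·(872·2.842²/2) = 0.1516·195.5·3521 = 1.044e+05 Pa.
ΔP = 1.044e+05 Pa = 104 kPa.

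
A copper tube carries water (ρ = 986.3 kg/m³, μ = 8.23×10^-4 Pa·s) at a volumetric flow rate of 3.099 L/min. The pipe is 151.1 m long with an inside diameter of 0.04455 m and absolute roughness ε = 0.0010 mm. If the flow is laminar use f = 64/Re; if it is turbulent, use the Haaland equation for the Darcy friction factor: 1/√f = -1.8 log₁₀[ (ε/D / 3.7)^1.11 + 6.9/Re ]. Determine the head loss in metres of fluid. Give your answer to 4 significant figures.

h_f ≈ 0.006866 m

Q = 3.099 L/min = 3.099/60000 = 5.165e-05 m³/s.
Cross-sectional area A = πD²/4 = π(0.04455)²/4 = 0.001559 m²; mean velocity V = Q/A = 5.165e-05/0.001559 = 0.03313 m/s.
Reynolds number Re = ρVD/μ = 986.3 · 0.03313 · 0.04455 / 0.000823 = 1769.
Re < 2300 → laminar flow, so f = 64/Re = 64/1769 = 0.03618 (the turbulent correlation is not needed).
Darcy-Weisbach: ΔP = f(L/D)(ρV²/2) = 0.03618·(151.1/0.04455)·(986.3·0.03313²/2) = 0.03618·3392·0.5414 = 66.44 Pa.
Head loss h_f = ΔP/(ρg) = 66.44/(986.3·9.81) = 0.006866 m.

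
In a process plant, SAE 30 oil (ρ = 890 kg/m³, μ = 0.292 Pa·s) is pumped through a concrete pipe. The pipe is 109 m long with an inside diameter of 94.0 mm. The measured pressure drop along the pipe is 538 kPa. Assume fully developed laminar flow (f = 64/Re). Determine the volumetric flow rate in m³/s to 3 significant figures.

For laminar flow, f = 64/Re with Re = ρVD/μ, so Darcy-Weisbach reduces to ΔP = 32μLV/D². Solving for V: V = ΔP·D²/(32μL) = 5.38e+05·(0.094)²/(32·0.292·109) = 4.667 m/s.
Check: Re = ρVD/μ = 890·4.667·0.094/0.292 = 1337 < 2300, so the laminar assumption holds.
Q = V·A = 4.667·(π/4·0.094²) = 0.03239 m³/s = 0.0324 m³/s.

Q ≈ 0.0324 m³/s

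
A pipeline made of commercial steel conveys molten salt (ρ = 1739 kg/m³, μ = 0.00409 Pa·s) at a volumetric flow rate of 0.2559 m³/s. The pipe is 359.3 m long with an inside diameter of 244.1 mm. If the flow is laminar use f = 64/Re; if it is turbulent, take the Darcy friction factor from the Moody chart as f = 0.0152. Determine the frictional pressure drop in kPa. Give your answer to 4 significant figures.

ΔP ≈ 581.7 kPa

Cross-sectional area A = πD²/4 = π(0.2441)²/4 = 0.0468 m²; mean velocity V = Q/A = 0.2559/0.0468 = 5.468 m/s.
Reynolds number Re = ρVD/μ = 1739 · 5.468 · 0.2441 / 0.00409 = 5.675e+05.
Re > 4000 → turbulent; use the Moody-chart value f = 0.0152.
Darcy-Weisbach: ΔP = f(L/D)(ρV²/2) = 0.0152·(359.3/0.2441)·(1739·5.468²/2) = 0.0152·1472·2.6e+04 = 5.817e+05 Pa.
ΔP = 5.817e+05 Pa = 581.7 kPa.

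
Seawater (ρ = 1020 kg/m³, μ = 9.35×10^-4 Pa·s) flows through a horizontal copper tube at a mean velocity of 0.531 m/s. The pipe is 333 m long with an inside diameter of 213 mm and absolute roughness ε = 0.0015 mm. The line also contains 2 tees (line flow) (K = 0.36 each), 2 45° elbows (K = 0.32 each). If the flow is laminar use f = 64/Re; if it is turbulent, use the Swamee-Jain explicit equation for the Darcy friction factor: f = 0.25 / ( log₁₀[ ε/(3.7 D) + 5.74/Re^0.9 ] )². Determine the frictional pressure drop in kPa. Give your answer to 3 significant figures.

ΔP ≈ 4.05 kPa

Reynolds number Re = ρVD/μ = 1020 · 0.531 · 0.213 / 0.000935 = 1.234e+05.
Re > 4000 → turbulent. Relative roughness ε/D = 1.5e-06/0.213 = 7.04e-06. Swamee-Jain: f = 0.25/(log₁₀[7.04e-06/3.7 + 5.74/1.234e+05^0.9])² = 0.25/(log₁₀[1.9e-06 + 0.00015])² = 0.25/(-3.818)² = 0.01715.
Total minor-loss coefficient ΣK = 2·0.36 + 2·0.32 = 1.36.
ΔP = [f·L/D + ΣK]·(ρV²/2) = [0.01715·333/0.213 + 1.36]·(1020·0.531²/2) = [26.82 + 1.36]·143.8 = 4052 Pa.
ΔP = 4052 Pa = 4.05 kPa.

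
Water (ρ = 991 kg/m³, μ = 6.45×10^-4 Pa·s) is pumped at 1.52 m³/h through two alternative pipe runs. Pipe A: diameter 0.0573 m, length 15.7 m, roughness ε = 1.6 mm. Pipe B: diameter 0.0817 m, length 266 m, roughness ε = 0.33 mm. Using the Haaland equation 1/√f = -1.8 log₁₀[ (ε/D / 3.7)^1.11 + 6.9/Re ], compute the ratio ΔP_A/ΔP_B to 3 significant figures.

Pipe A: V = Q/A = 0.0004222/0.002579 = 0.1637 m/s; Re = 1.441e+04; ε/D = 0.0279; Haaland → f = 0.05779; ΔP_A = f(L/D)(ρV²/2) = 210.4 Pa.
Pipe B: V = Q/A = 0.0004222/0.005242 = 0.08054 m/s; Re = 1.011e+04; ε/D = 0.00404; Haaland → f = 0.03616; ΔP_B = f(L/D)(ρV²/2) = 378.4 Pa.
ΔP_A/ΔP_B = 210.4/378.4 = 0.556.

ΔP_A/ΔP_B ≈ 0.556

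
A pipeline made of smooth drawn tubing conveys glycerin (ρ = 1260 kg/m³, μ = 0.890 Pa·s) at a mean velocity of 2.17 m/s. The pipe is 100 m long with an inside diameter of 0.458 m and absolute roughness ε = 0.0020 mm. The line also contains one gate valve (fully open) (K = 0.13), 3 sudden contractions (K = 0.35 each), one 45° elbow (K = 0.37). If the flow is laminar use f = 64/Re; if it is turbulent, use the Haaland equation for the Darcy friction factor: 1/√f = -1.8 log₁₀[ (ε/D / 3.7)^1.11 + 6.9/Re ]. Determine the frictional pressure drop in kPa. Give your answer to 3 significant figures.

Reynolds number Re = ρVD/μ = 1260 · 2.17 · 0.458 / 0.89 = 1407.
Re < 2300 → laminar flow, so f = 64/Re = 64/1407 = 0.04549 (the turbulent correlation is not needed).
Total minor-loss coefficient ΣK = 1·0.13 + 3·0.35 + 1·0.37 = 1.55.
ΔP = [f·L/D + ΣK]·(ρV²/2) = [0.04549·100/0.458 + 1.55]·(1260·2.17²/2) = [9.931 + 1.55]·2967 = 3.406e+04 Pa.
ΔP = 3.406e+04 Pa = 34.1 kPa.

ΔP ≈ 34.1 kPa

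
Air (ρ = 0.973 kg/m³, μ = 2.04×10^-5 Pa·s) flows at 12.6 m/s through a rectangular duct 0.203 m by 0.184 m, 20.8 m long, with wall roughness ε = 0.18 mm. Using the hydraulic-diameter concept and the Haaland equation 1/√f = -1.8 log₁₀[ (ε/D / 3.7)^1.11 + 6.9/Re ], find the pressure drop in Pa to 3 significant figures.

ΔP ≈ 178 Pa

Hydraulic diameter D_h = 4A/P = 4·(0.203·0.184)/(2·(0.203+0.184)) = 0.1494/0.774 = 0.193 m.
Re = ρVD_h/μ = 0.973·12.6·0.193/2.04e-05 = 1.16e+05.
ε/D_h = 0.00018/0.193 = 0.000932; Haaland gives 1/√f = -1.8 log₁₀[0.000101+5.95e-05] = 6.829, so f = 0.02144.
ΔP = f(L/D_h)(ρV²/2) = 0.02144·20.8/0.193·77.24 = 178.5 Pa.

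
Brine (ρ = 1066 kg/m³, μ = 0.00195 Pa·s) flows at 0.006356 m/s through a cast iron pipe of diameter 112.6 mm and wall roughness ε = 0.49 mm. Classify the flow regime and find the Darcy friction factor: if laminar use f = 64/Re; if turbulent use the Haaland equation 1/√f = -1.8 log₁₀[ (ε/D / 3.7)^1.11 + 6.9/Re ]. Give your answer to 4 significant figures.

Re = ρVD/μ = 1066·0.006356·0.1126/0.00195 = 391.2.
Re < 2300 → laminar, so f = 64/Re = 0.1636 (roughness is irrelevant in laminar flow).

f ≈ 0.1636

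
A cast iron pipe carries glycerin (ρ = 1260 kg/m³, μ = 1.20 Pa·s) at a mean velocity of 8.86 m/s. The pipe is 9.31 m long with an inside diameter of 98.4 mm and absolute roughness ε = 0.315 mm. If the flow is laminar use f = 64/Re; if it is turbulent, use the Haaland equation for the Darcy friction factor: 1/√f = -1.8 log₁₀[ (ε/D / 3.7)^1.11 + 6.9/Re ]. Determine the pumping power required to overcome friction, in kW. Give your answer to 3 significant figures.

Reynolds number Re = ρVD/μ = 1260 · 8.86 · 0.0984 / 1.2 = 915.4.
Re < 2300 → laminar flow, so f = 64/Re = 64/915.4 = 0.06991 (the turbulent correlation is not needed).
Darcy-Weisbach: ΔP = f(L/D)(ρV²/2) = 0.06991·(9.31/0.0984)·(1260·8.86²/2) = 0.06991·94.61·4.945e+04 = 3.271e+05 Pa.
Q = V·A = 8.86·0.007605 = 0.06738 m³/s.
Pumping power P = QΔP = 0.06738·3.271e+05 = 22040 W = 22.0 kW.

P ≈ 22.0 kW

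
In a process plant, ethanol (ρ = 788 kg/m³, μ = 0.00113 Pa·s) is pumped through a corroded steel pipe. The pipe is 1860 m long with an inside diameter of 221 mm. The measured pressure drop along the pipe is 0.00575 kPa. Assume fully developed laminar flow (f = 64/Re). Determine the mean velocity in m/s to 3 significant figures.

For laminar flow, f = 64/Re with Re = ρVD/μ, so Darcy-Weisbach reduces to ΔP = 32μLV/D². Solving for V: V = ΔP·D²/(32μL) = 5.75·(0.221)²/(32·0.00113·1860) = 0.004176 m/s.
Check: Re = ρVD/μ = 788·0.004176·0.221/0.00113 = 643.5 < 2300, so the laminar assumption holds.

V ≈ 0.00418 m/s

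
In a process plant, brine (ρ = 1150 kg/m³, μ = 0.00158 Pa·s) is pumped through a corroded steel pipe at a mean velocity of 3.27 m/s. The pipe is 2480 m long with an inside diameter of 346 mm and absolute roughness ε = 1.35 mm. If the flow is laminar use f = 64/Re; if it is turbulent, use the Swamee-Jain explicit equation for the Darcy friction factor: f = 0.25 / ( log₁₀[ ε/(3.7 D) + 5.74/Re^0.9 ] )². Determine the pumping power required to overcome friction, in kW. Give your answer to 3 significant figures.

Reynolds number Re = ρVD/μ = 1150 · 3.27 · 0.346 / 0.00158 = 8.235e+05.
Re > 4000 → turbulent. Relative roughness ε/D = 0.00135/0.346 = 0.0039. Swamee-Jain: f = 0.25/(log₁₀[0.0039/3.7 + 5.74/8.235e+05^0.9])² = 0.25/(log₁₀[0.00105 + 2.72e-05])² = 0.25/(-2.966)² = 0.02842.
Darcy-Weisbach: ΔP = f(L/D)(ρV²/2) = 0.02842·(2480/0.346)·(1150·3.27²/2) = 0.02842·7168·6148 = 1.252e+06 Pa.
Q = V·A = 3.27·0.09402 = 0.3075 m³/s.
Pumping power P = QΔP = 0.3075·1.252e+06 = 385100 W = 385 kW.

P ≈ 385 kW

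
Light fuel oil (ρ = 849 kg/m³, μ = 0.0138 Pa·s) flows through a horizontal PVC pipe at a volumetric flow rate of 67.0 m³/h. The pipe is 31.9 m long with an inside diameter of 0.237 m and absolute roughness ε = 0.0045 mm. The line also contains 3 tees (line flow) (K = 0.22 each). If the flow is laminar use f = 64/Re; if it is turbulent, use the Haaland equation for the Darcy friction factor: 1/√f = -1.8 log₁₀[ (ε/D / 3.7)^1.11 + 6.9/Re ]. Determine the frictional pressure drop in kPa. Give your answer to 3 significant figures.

Q = 67.0 m³/h = 67.0/3600 = 0.01861 m³/s.
Cross-sectional area A = πD²/4 = π(0.237)²/4 = 0.04412 m²; mean velocity V = Q/A = 0.01861/0.04412 = 0.4219 m/s.
Reynolds number Re = ρVD/μ = 849 · 0.4219 · 0.237 / 0.0138 = 6151.
Re > 4000 → turbulent. Relative roughness ε/D = 4.5e-06/0.237 = 1.9e-05. Haaland: 1/√f = -1.8 log₁₀[(1.9e-05/3.7)^1.11 + 6.9/6151] = -1.8 log₁₀[1.34e-06 + 0.00112] = 5.309, so f = 0.03548.
Total minor-loss coefficient ΣK = 3·0.22 = 0.66.
ΔP = [f·L/D + ΣK]·(ρV²/2) = [0.03548·31.9/0.237 + 0.66]·(849·0.4219²/2) = [4.775 + 0.66]·75.55 = 410.6 Pa.
ΔP = 410.6 Pa = 0.411 kPa.

ΔP ≈ 0.411 kPa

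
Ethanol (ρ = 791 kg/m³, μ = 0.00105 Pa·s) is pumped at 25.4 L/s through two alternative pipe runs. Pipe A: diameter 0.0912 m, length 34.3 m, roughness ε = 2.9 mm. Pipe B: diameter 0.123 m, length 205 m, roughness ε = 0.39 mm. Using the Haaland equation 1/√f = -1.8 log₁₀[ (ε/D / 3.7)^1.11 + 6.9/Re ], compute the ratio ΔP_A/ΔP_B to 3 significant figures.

Pipe A: V = Q/A = 0.0254/0.006533 = 3.888 m/s; Re = 2.671e+05; ε/D = 0.0318; Haaland → f = 0.05881; ΔP_A = f(L/D)(ρV²/2) = 1.323e+05 Pa.
Pipe B: V = Q/A = 0.0254/0.01188 = 2.138 m/s; Re = 1.981e+05; ε/D = 0.00317; Haaland → f = 0.02721; ΔP_B = f(L/D)(ρV²/2) = 8.197e+04 Pa.
ΔP_A/ΔP_B = 1.323e+05/8.197e+04 = 1.61.

ΔP_A/ΔP_B ≈ 1.61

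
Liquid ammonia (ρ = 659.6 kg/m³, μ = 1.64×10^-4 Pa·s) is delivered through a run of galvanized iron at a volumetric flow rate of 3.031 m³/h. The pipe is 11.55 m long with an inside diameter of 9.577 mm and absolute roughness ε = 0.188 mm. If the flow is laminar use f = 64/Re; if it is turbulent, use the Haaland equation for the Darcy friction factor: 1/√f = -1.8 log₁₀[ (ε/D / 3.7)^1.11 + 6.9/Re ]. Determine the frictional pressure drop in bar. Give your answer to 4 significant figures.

Q = 3.031 m³/h = 3.031/3600 = 0.0008419 m³/s.
Cross-sectional area A = πD²/4 = π(0.009577)²/4 = 7.204e-05 m²; mean velocity V = Q/A = 0.0008419/7.204e-05 = 11.69 m/s.
Reynolds number Re = ρVD/μ = 659.6 · 11.69 · 0.009577 / 0.000164 = 4.502e+05.
Re > 4000 → turbulent. Relative roughness ε/D = 0.000188/0.009577 = 0.0196. Haaland: 1/√f = -1.8 log₁₀[(0.0196/3.7)^1.11 + 6.9/4.502e+05] = -1.8 log₁₀[0.00298 + 1.53e-05] = 4.542, so f = 0.04847.
Darcy-Weisbach: ΔP = f(L/D)(ρV²/2) = 0.04847·(11.55/0.009577)·(659.6·11.69²/2) = 0.04847·1206·4.505e+04 = 2.634e+06 Pa.
ΔP = 2.634e+06 Pa = 26.34 bar.

ΔP ≈ 26.34 bar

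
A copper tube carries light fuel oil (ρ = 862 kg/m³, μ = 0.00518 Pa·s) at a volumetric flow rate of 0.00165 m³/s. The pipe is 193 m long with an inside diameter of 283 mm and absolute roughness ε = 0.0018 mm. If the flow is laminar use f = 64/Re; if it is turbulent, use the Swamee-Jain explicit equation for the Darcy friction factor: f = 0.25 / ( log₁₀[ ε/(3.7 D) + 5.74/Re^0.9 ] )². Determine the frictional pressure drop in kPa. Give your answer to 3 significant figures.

ΔP ≈ 0.0105 kPa

Cross-sectional area A = πD²/4 = π(0.283)²/4 = 0.0629 m²; mean velocity V = Q/A = 0.00165/0.0629 = 0.02623 m/s.
Reynolds number Re = ρVD/μ = 862 · 0.02623 · 0.283 / 0.00518 = 1235.
Re < 2300 → laminar flow, so f = 64/Re = 64/1235 = 0.05181 (the turbulent correlation is not needed).
Darcy-Weisbach: ΔP = f(L/D)(ρV²/2) = 0.05181·(193/0.283)·(862·0.02623²/2) = 0.05181·682·0.2966 = 10.48 Pa.
ΔP = 10.48 Pa = 0.0105 kPa.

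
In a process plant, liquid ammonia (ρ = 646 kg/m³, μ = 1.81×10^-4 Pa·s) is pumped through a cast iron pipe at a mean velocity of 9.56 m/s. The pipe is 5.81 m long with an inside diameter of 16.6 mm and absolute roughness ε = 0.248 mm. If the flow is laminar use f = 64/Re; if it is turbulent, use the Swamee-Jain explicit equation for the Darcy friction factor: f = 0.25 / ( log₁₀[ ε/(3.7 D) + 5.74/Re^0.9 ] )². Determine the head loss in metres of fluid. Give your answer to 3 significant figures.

Reynolds number Re = ρVD/μ = 646 · 9.56 · 0.0166 / 0.000181 = 5.664e+05.
Re > 4000 → turbulent. Relative roughness ε/D = 0.000248/0.0166 = 0.0149. Swamee-Jain: f = 0.25/(log₁₀[0.0149/3.7 + 5.74/5.664e+05^0.9])² = 0.25/(log₁₀[0.00404 + 3.81e-05])² = 0.25/(-2.39)² = 0.04377.
Darcy-Weisbach: ΔP = f(L/D)(ρV²/2) = 0.04377·(5.81/0.0166)·(646·9.56²/2) = 0.04377·350·2.952e+04 = 4.523e+05 Pa.
Head loss h_f = ΔP/(ρg) = 4.523e+05/(646·9.81) = 71.4 m.

h_f ≈ 71.4 m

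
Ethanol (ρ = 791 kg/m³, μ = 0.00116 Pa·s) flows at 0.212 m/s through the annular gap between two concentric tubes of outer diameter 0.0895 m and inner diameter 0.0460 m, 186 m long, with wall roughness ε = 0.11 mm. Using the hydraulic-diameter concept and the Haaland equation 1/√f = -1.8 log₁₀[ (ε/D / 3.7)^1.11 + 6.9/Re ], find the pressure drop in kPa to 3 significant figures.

Hydraulic diameter D_h = 4A/P = D_o - D_i = 0.0895 - 0.046 = 0.0435 m.
Re = ρVD_h/μ = 791·0.212·0.0435/0.00116 = 6288.
ε/D_h = 0.00011/0.0435 = 0.00253; Haaland gives 1/√f = -1.8 log₁₀[0.000307+0.0011] = 5.135, so f = 0.03793.
ΔP = f(L/D_h)(ρV²/2) = 0.03793·186/0.0435·17.78 = 2883 Pa.
ΔP = 2.88 kPa.

ΔP ≈ 2.88 kPa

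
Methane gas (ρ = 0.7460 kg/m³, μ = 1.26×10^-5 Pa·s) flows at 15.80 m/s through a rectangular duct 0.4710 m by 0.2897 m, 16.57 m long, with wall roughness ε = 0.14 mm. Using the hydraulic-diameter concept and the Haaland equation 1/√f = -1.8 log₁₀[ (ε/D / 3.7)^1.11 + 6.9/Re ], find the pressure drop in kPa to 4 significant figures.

Hydraulic diameter D_h = 4A/P = 4·(0.471·0.2897)/(2·(0.471+0.2897)) = 0.5458/1.521 = 0.3587 m.
Re = ρVD_h/μ = 0.746·15.8·0.3587/1.26e-05 = 3.356e+05.
ε/D_h = 0.00014/0.3587 = 0.00039; Haaland gives 1/√f = -1.8 log₁₀[3.85e-05+2.06e-05] = 7.611, so f = 0.01726.
ΔP = f(L/D_h)(ρV²/2) = 0.01726·16.57/0.3587·93.12 = 74.24 Pa.
ΔP = 0.07424 kPa.

ΔP ≈ 0.07424 kPa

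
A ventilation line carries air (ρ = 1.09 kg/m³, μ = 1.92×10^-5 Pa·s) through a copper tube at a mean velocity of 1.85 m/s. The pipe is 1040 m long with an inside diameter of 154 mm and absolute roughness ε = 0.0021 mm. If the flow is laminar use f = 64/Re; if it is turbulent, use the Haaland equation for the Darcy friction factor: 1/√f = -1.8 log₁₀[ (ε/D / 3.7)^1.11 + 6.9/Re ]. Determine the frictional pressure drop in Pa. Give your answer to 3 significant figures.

ΔP ≈ 343 Pa

Reynolds number Re = ρVD/μ = 1.09 · 1.85 · 0.154 / 1.92e-05 = 1.617e+04.
Re > 4000 → turbulent. Relative roughness ε/D = 2.1e-06/0.154 = 1.36e-05. Haaland: 1/√f = -1.8 log₁₀[(1.36e-05/3.7)^1.11 + 6.9/1.617e+04] = -1.8 log₁₀[9.31e-07 + 0.000427] = 6.064, so f = 0.02719.
Darcy-Weisbach: ΔP = f(L/D)(ρV²/2) = 0.02719·(1040/0.154)·(1.09·1.85²/2) = 0.02719·6753·1.865 = 342.5 Pa.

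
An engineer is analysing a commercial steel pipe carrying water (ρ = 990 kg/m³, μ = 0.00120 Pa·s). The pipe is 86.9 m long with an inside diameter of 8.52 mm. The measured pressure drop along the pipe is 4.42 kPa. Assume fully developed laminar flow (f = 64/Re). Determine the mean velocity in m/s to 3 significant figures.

V ≈ 0.0962 m/s

For laminar flow, f = 64/Re with Re = ρVD/μ, so Darcy-Weisbach reduces to ΔP = 32μLV/D². Solving for V: V = ΔP·D²/(32μL) = 4420·(0.00852)²/(32·0.0012·86.9) = 0.09615 m/s.
Check: Re = ρVD/μ = 990·0.09615·0.00852/0.0012 = 675.8 < 2300, so the laminar assumption holds.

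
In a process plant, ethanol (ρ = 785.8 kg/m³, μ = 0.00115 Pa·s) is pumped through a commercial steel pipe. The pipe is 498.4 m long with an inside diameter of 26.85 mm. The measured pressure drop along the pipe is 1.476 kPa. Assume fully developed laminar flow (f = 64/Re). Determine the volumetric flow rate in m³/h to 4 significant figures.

For laminar flow, f = 64/Re with Re = ρVD/μ, so Darcy-Weisbach reduces to ΔP = 32μLV/D². Solving for V: V = ΔP·D²/(32μL) = 1476·(0.02685)²/(32·0.00115·498.4) = 0.05802 m/s.
Check: Re = ρVD/μ = 785.8·0.05802·0.02685/0.00115 = 1064 < 2300, so the laminar assumption holds.
Q = V·A = 0.05802·(π/4·0.02685²) = 3.285e-05 m³/s = 0.1183 m³/h.

Q ≈ 0.1183 m³/h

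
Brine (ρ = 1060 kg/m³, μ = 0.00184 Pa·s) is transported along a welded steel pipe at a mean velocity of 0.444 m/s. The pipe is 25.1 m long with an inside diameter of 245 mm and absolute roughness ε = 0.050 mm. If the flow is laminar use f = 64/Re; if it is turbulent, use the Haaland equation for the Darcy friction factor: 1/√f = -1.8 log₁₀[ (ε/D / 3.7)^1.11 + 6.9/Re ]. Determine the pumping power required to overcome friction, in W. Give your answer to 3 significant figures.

Reynolds number Re = ρVD/μ = 1060 · 0.444 · 0.245 / 0.00184 = 6.267e+04.
Re > 4000 → turbulent. Relative roughness ε/D = 5e-05/0.245 = 0.000204. Haaland: 1/√f = -1.8 log₁₀[(0.000204/3.7)^1.11 + 6.9/6.267e+04] = -1.8 log₁₀[1.88e-05 + 0.00011] = 7.002, so f = 0.0204.
Darcy-Weisbach: ΔP = f(L/D)(ρV²/2) = 0.0204·(25.1/0.245)·(1060·0.444²/2) = 0.0204·102.4·104.5 = 218.3 Pa.
Q = V·A = 0.444·0.04714 = 0.02093 m³/s.
Pumping power P = QΔP = 0.02093·218.3 = 4.570 W = 4.57 W.

P ≈ 4.57 W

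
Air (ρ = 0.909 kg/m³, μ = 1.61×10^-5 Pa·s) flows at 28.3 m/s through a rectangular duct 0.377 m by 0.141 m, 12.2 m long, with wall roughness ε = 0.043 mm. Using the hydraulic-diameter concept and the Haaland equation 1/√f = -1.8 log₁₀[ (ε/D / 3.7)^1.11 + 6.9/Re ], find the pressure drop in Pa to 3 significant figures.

ΔP ≈ 346 Pa

Hydraulic diameter D_h = 4A/P = 4·(0.377·0.141)/(2·(0.377+0.141)) = 0.2126/1.036 = 0.2052 m.
Re = ρVD_h/μ = 0.909·28.3·0.2052/1.61e-05 = 3.279e+05.
ε/D_h = 4.3e-05/0.2052 = 0.00021; Haaland gives 1/√f = -1.8 log₁₀[1.93e-05+2.1e-05] = 7.909, so f = 0.01598.
ΔP = f(L/D_h)(ρV²/2) = 0.01598·12.2/0.2052·364 = 345.9 Pa.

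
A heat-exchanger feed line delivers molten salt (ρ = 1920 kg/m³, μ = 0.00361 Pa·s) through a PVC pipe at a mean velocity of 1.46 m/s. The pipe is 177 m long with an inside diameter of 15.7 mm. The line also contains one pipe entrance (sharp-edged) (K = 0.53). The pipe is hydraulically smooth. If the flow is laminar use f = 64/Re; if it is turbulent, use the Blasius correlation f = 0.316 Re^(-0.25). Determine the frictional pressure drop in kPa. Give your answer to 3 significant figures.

Reynolds number Re = ρVD/μ = 1920 · 1.46 · 0.0157 / 0.00361 = 1.219e+04.
Re > 4000 → turbulent. Smooth-pipe (Blasius): f = 0.316 Re^(-0.25) = 0.316/(1.219e+04)^0.25 = 0.03007.
Total minor-loss coefficient ΣK = 1·0.53 = 0.53.
ΔP = [f·L/D + ΣK]·(ρV²/2) = [0.03007·177/0.0157 + 0.53]·(1920·1.46²/2) = [339 + 0.53]·2046 = 6.949e+05 Pa.
ΔP = 6.949e+05 Pa = 695 kPa.

ΔP ≈ 695 kPa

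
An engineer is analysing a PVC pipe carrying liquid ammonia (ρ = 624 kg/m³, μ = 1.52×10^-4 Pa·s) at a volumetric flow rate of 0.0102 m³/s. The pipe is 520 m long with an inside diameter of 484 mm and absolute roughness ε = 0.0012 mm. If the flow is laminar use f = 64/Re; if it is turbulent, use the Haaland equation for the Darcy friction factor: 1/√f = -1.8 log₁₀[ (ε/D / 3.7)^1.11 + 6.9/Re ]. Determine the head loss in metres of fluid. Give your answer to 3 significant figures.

h_f ≈ 0.00294 m

Cross-sectional area A = πD²/4 = π(0.484)²/4 = 0.184 m²; mean velocity V = Q/A = 0.0102/0.184 = 0.05544 m/s.
Reynolds number Re = ρVD/μ = 624 · 0.05544 · 0.484 / 0.000152 = 1.102e+05.
Re > 4000 → turbulent. Relative roughness ε/D = 1.2e-06/0.484 = 2.48e-06. Haaland: 1/√f = -1.8 log₁₀[(2.48e-06/3.7)^1.11 + 6.9/1.102e+05] = -1.8 log₁₀[1.4e-07 + 6.26e-05] = 7.564, so f = 0.01748.
Darcy-Weisbach: ΔP = f(L/D)(ρV²/2) = 0.01748·(520/0.484)·(624·0.05544²/2) = 0.01748·1074·0.9589 = 18.01 Pa.
Head loss h_f = ΔP/(ρg) = 18.01/(624·9.81) = 0.00294 m.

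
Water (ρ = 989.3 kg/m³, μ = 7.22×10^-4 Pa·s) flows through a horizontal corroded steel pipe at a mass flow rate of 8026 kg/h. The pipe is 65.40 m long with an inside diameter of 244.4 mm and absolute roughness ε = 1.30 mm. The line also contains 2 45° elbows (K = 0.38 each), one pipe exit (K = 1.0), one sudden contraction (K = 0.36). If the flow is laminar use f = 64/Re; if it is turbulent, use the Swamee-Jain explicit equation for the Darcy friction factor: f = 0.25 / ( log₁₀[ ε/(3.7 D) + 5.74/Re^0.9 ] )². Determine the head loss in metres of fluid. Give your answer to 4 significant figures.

h_f ≈ 0.001392 m

ṁ = 8026 kg/h = 8026/3600 = 2.229 kg/s.
A = πD²/4 = π(0.2444)²/4 = 0.04691 m²; mean velocity V = ṁ/(ρA) = 2.229/(989.3 · 0.04691) = 0.04804 m/s.
Reynolds number Re = ρVD/μ = 989.3 · 0.04804 · 0.2444 / 0.000722 = 1.609e+04.
Re > 4000 → turbulent. Relative roughness ε/D = 0.0013/0.2444 = 0.00532. Swamee-Jain: f = 0.25/(log₁₀[0.00532/3.7 + 5.74/1.609e+04^0.9])² = 0.25/(log₁₀[0.00144 + 0.00094])² = 0.25/(-2.624)² = 0.03631.
Total minor-loss coefficient ΣK = 2·0.38 + 1·1 + 1·0.36 = 2.12.
ΔP = [f·L/D + ΣK]·(ρV²/2) = [0.03631·65.4/0.2444 + 2.12]·(989.3·0.04804²/2) = [9.717 + 2.12]·1.141 = 13.51 Pa.
Head loss h_f = ΔP/(ρg) = 13.51/(989.3·9.81) = 0.001392 m.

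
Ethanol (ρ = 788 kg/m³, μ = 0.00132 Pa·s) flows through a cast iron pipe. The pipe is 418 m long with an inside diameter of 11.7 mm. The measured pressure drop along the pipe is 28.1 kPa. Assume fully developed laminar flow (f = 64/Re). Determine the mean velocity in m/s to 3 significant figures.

For laminar flow, f = 64/Re with Re = ρVD/μ, so Darcy-Weisbach reduces to ΔP = 32μLV/D². Solving for V: V = ΔP·D²/(32μL) = 2.81e+04·(0.0117)²/(32·0.00132·418) = 0.2179 m/s.
Check: Re = ρVD/μ = 788·0.2179·0.0117/0.00132 = 1522 < 2300, so the laminar assumption holds.

V ≈ 0.218 m/s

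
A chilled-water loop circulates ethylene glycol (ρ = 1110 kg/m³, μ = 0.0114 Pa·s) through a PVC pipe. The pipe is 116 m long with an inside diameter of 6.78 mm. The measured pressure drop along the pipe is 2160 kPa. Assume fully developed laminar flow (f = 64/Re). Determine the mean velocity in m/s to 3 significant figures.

V ≈ 2.35 m/s

For laminar flow, f = 64/Re with Re = ρVD/μ, so Darcy-Weisbach reduces to ΔP = 32μLV/D². Solving for V: V = ΔP·D²/(32μL) = 2.16e+06·(0.00678)²/(32·0.0114·116) = 2.346 m/s.
Check: Re = ρVD/μ = 1110·2.346·0.00678/0.0114 = 1549 < 2300, so the laminar assumption holds.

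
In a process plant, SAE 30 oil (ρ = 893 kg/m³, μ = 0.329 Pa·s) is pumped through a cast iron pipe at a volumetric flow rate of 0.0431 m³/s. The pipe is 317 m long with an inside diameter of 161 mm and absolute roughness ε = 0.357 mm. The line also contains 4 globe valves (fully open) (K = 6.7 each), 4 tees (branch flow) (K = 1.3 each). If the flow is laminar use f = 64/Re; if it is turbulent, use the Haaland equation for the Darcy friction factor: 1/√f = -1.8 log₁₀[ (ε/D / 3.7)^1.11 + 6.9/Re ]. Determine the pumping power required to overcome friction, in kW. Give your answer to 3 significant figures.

Cross-sectional area A = πD²/4 = π(0.161)²/4 = 0.02036 m²; mean velocity V = Q/A = 0.0431/0.02036 = 2.117 m/s.
Reynolds number Re = ρVD/μ = 893 · 2.117 · 0.161 / 0.329 = 925.2.
Re < 2300 → laminar flow, so f = 64/Re = 64/925.2 = 0.06918 (the turbulent correlation is not needed).
Total minor-loss coefficient ΣK = 4·6.7 + 4·1.3 = 32.
ΔP = [f·L/D + ΣK]·(ρV²/2) = [0.06918·317/0.161 + 32]·(893·2.117²/2) = [136.2 + 32]·2001 = 3.366e+05 Pa.
Pumping power P = QΔP = 0.0431·3.366e+05 = 14510 W = 14.5 kW.

P ≈ 14.5 kW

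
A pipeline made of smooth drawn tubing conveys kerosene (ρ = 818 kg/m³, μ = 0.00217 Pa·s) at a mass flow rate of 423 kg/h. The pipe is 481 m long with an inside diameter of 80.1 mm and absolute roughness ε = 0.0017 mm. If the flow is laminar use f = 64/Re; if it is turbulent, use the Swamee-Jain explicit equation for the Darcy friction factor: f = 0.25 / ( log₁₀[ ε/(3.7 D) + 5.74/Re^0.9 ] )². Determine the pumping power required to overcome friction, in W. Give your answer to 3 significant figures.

ṁ = 423 kg/h = 423/3600 = 0.1175 kg/s.
A = πD²/4 = π(0.0801)²/4 = 0.005039 m²; mean velocity V = ṁ/(ρA) = 0.1175/(818 · 0.005039) = 0.02851 m/s.
Reynolds number Re = ρVD/μ = 818 · 0.02851 · 0.0801 / 0.00217 = 860.7.
Re < 2300 → laminar flow, so f = 64/Re = 64/860.7 = 0.07436 (the turbulent correlation is not needed).
Darcy-Weisbach: ΔP = f(L/D)(ρV²/2) = 0.07436·(481/0.0801)·(818·0.02851²/2) = 0.07436·6005·0.3323 = 148.4 Pa.
Q = ṁ/ρ = 0.1175/818 = 0.0001436 m³/s.
Pumping power P = QΔP = 0.0001436·148.4 = 0.02132 W = 0.0213 W.

P ≈ 0.0213 W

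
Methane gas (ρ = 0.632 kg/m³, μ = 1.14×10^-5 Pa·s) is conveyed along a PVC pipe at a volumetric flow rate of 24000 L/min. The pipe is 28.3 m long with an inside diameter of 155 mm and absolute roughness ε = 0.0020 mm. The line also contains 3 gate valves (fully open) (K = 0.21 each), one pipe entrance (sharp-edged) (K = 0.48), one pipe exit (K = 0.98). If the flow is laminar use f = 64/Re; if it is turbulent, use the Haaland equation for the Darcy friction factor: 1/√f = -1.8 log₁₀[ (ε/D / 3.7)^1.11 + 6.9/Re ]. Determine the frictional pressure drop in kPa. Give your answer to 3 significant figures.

ΔP ≈ 0.708 kPa

Q = 24000 L/min = 24000/60000 = 0.4 m³/s.
Cross-sectional area A = πD²/4 = π(0.155)²/4 = 0.01887 m²; mean velocity V = Q/A = 0.4/0.01887 = 21.2 m/s.
Reynolds number Re = ρVD/μ = 0.632 · 21.2 · 0.155 / 1.14e-05 = 1.822e+05.
Re > 4000 → turbulent. Relative roughness ε/D = 2e-06/0.155 = 1.29e-05. Haaland: 1/√f = -1.8 log₁₀[(1.29e-05/3.7)^1.11 + 6.9/1.822e+05] = -1.8 log₁₀[8.75e-07 + 3.79e-05] = 7.941, so f = 0.01586.
Total minor-loss coefficient ΣK = 3·0.21 + 1·0.48 + 1·0.98 = 2.09.
ΔP = [f·L/D + ΣK]·(ρV²/2) = [0.01586·28.3/0.155 + 2.09]·(0.632·21.2²/2) = [2.895 + 2.09]·142 = 707.9 Pa.
ΔP = 707.9 Pa = 0.708 kPa.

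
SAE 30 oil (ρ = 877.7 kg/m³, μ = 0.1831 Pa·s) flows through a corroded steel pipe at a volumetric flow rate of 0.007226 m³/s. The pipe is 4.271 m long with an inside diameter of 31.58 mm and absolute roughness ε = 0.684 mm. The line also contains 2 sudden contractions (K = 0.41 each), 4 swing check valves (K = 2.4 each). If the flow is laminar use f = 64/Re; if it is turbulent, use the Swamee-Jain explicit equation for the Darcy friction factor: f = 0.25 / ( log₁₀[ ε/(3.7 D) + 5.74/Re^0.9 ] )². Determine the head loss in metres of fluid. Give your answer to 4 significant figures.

Cross-sectional area A = πD²/4 = π(0.03158)²/4 = 0.0007833 m²; mean velocity V = Q/A = 0.007226/0.0007833 = 9.225 m/s.
Reynolds number Re = ρVD/μ = 877.7 · 9.225 · 0.03158 / 0.183 = 1397.
Re < 2300 → laminar flow, so f = 64/Re = 64/1397 = 0.04583 (the turbulent correlation is not needed).
Total minor-loss coefficient ΣK = 2·0.41 + 4·2.4 = 10.4.
ΔP = [f·L/D + ΣK]·(ρV²/2) = [0.04583·4.271/0.03158 + 10.4]·(877.7·9.225²/2) = [6.198 + 10.4]·3.735e+04 = 6.207e+05 Pa.
Head loss h_f = ΔP/(ρg) = 6.207e+05/(877.7·9.81) = 72.08 m.

h_f ≈ 72.08 m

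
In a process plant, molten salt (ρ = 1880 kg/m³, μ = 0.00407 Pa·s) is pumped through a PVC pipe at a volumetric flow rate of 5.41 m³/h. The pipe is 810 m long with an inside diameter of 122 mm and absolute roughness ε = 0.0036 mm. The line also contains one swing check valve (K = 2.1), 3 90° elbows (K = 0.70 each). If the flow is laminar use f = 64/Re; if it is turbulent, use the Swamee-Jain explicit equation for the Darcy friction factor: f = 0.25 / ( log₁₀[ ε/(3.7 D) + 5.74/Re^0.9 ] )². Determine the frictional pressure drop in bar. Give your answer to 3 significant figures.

Q = 5.41 m³/h = 5.41/3600 = 0.001503 m³/s.
Cross-sectional area A = πD²/4 = π(0.122)²/4 = 0.01169 m²; mean velocity V = Q/A = 0.001503/0.01169 = 0.1286 m/s.
Reynolds number Re = ρVD/μ = 1880 · 0.1286 · 0.122 / 0.00407 = 7245.
Re > 4000 → turbulent. Relative roughness ε/D = 3.6e-06/0.122 = 2.95e-05. Swamee-Jain: f = 0.25/(log₁₀[2.95e-05/3.7 + 5.74/7245^0.9])² = 0.25/(log₁₀[7.98e-06 + 0.00193])² = 0.25/(-2.713)² = 0.03396.
Total minor-loss coefficient ΣK = 1·2.1 + 3·0.7 = 4.2.
ΔP = [f·L/D + ΣK]·(ρV²/2) = [0.03396·810/0.122 + 4.2]·(1880·0.1286²/2) = [225.5 + 4.2]·15.53 = 3568 Pa.
ΔP = 3568 Pa = 0.0357 bar.

ΔP ≈ 0.0357 bar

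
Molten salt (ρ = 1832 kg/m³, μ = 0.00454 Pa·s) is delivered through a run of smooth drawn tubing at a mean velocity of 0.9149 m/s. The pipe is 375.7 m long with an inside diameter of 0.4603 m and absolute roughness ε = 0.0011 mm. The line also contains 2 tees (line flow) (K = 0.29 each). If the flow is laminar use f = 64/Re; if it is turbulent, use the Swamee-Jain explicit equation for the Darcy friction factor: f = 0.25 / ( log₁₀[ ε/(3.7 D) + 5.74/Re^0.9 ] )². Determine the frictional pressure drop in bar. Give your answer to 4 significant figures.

ΔP ≈ 0.1049 bar

Reynolds number Re = ρVD/μ = 1832 · 0.9149 · 0.4603 / 0.00454 = 1.699e+05.
Re > 4000 → turbulent. Relative roughness ε/D = 1.1e-06/0.4603 = 2.39e-06. Swamee-Jain: f = 0.25/(log₁₀[2.39e-06/3.7 + 5.74/1.699e+05^0.9])² = 0.25/(log₁₀[6.46e-07 + 0.000113])² = 0.25/(-3.946)² = 0.01606.
Total minor-loss coefficient ΣK = 2·0.29 = 0.58.
ΔP = [f·L/D + ΣK]·(ρV²/2) = [0.01606·375.7/0.4603 + 0.58]·(1832·0.9149²/2) = [13.11 + 0.58]·766.7 = 1.049e+04 Pa.
ΔP = 1.049e+04 Pa = 0.1049 bar.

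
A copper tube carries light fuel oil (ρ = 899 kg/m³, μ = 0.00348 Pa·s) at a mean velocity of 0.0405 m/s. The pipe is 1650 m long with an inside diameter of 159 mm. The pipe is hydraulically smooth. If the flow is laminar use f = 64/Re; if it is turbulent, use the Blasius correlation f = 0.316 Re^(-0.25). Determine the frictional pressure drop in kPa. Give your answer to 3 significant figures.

ΔP ≈ 0.294 kPa

Reynolds number Re = ρVD/μ = 899 · 0.0405 · 0.159 / 0.00348 = 1664.
Re < 2300 → laminar flow, so f = 64/Re = 64/1664 = 0.03847 (the turbulent correlation is not needed).
Darcy-Weisbach: ΔP = f(L/D)(ρV²/2) = 0.03847·(1650/0.159)·(899·0.0405²/2) = 0.03847·1.038e+04·0.7373 = 294.4 Pa.
ΔP = 294.4 Pa = 0.294 kPa.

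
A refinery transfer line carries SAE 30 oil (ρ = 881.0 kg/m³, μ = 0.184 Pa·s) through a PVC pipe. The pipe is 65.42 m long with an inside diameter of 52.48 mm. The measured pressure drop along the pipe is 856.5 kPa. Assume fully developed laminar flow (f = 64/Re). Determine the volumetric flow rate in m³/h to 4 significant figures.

For laminar flow, f = 64/Re with Re = ρVD/μ, so Darcy-Weisbach reduces to ΔP = 32μLV/D². Solving for V: V = ΔP·D²/(32μL) = 8.565e+05·(0.05248)²/(32·0.184·65.42) = 6.124 m/s.
Check: Re = ρVD/μ = 881·6.124·0.05248/0.184 = 1539 < 2300, so the laminar assumption holds.
Q = V·A = 6.124·(π/4·0.05248²) = 0.01325 m³/s = 47.69 m³/h.

Q ≈ 47.69 m³/h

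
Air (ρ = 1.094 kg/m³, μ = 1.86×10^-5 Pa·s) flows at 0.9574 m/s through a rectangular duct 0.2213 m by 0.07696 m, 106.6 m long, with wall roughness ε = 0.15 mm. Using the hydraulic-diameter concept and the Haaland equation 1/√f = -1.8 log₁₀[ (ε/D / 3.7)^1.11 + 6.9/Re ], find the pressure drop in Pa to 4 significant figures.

Hydraulic diameter D_h = 4A/P = 4·(0.2213·0.07696)/(2·(0.2213+0.07696)) = 0.06812/0.5965 = 0.1142 m.
Re = ρVD_h/μ = 1.094·0.9574·0.1142/1.86e-05 = 6431.
ε/D_h = 0.00015/0.1142 = 0.00131; Haaland gives 1/√f = -1.8 log₁₀[0.000148+0.00107] = 5.244, so f = 0.03637.
ΔP = f(L/D_h)(ρV²/2) = 0.03637·106.6/0.1142·0.5014 = 17.02 Pa.

ΔP ≈ 17.02 Pa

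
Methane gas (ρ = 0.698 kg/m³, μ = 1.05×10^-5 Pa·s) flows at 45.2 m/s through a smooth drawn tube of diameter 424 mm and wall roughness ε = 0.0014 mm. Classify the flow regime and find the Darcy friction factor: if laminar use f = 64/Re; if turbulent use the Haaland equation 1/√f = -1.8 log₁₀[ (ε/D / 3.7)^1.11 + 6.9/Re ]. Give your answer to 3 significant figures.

f ≈ 0.0112

Re = ρVD/μ = 0.698·45.2·0.424/1.05e-05 = 1.274e+06.
Re > 4000 → turbulent. ε/D = 1.4e-06/0.424 = 3.3e-06; Haaland: 1/√f = -1.8 log₁₀[1.93e-07 + 5.42e-06] = 9.452, so f = 0.01119.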